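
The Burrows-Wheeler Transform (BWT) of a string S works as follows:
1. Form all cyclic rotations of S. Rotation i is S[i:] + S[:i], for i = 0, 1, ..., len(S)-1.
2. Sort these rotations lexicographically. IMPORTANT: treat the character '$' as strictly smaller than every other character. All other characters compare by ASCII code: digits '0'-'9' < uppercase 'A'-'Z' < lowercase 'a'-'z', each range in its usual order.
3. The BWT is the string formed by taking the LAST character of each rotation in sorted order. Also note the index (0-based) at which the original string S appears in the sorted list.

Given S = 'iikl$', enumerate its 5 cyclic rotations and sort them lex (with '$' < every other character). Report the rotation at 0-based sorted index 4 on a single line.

Answer: l$iik

Derivation:
All 5 rotations (rotation i = S[i:]+S[:i]):
  rot[0] = iikl$
  rot[1] = ikl$i
  rot[2] = kl$ii
  rot[3] = l$iik
  rot[4] = $iikl
Sorted (with $ < everything):
  sorted[0] = $iikl
  sorted[1] = iikl$
  sorted[2] = ikl$i
  sorted[3] = kl$ii
  sorted[4] = l$iik
sorted[4] = l$iik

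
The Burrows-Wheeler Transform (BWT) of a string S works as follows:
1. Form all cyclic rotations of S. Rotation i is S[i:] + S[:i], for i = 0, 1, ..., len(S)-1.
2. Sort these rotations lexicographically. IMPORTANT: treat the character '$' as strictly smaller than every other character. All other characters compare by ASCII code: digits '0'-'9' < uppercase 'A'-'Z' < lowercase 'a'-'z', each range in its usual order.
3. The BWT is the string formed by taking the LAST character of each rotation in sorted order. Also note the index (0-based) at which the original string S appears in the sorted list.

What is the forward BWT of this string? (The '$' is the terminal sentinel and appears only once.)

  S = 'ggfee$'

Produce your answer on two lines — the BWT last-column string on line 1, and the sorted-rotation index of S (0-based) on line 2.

Answer: eefgg$
5

Derivation:
All 6 rotations (rotation i = S[i:]+S[:i]):
  rot[0] = ggfee$
  rot[1] = gfee$g
  rot[2] = fee$gg
  rot[3] = ee$ggf
  rot[4] = e$ggfe
  rot[5] = $ggfee
Sorted (with $ < everything):
  sorted[0] = $ggfee  (last char: 'e')
  sorted[1] = e$ggfe  (last char: 'e')
  sorted[2] = ee$ggf  (last char: 'f')
  sorted[3] = fee$gg  (last char: 'g')
  sorted[4] = gfee$g  (last char: 'g')
  sorted[5] = ggfee$  (last char: '$')
Last column: eefgg$
Original string S is at sorted index 5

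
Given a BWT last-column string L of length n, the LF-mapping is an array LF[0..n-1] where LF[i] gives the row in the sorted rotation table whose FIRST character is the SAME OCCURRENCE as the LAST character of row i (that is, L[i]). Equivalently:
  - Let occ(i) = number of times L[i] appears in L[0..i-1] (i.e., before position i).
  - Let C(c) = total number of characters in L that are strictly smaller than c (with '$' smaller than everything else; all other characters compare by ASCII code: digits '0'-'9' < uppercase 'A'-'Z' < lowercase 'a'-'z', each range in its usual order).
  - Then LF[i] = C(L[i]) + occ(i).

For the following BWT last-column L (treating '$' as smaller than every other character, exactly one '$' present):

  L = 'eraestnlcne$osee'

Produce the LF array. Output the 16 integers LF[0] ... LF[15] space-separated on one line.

Answer: 3 12 1 4 13 15 9 8 2 10 5 0 11 14 6 7

Derivation:
Char counts: '$':1, 'a':1, 'c':1, 'e':5, 'l':1, 'n':2, 'o':1, 'r':1, 's':2, 't':1
C (first-col start): C('$')=0, C('a')=1, C('c')=2, C('e')=3, C('l')=8, C('n')=9, C('o')=11, C('r')=12, C('s')=13, C('t')=15
L[0]='e': occ=0, LF[0]=C('e')+0=3+0=3
L[1]='r': occ=0, LF[1]=C('r')+0=12+0=12
L[2]='a': occ=0, LF[2]=C('a')+0=1+0=1
L[3]='e': occ=1, LF[3]=C('e')+1=3+1=4
L[4]='s': occ=0, LF[4]=C('s')+0=13+0=13
L[5]='t': occ=0, LF[5]=C('t')+0=15+0=15
L[6]='n': occ=0, LF[6]=C('n')+0=9+0=9
L[7]='l': occ=0, LF[7]=C('l')+0=8+0=8
L[8]='c': occ=0, LF[8]=C('c')+0=2+0=2
L[9]='n': occ=1, LF[9]=C('n')+1=9+1=10
L[10]='e': occ=2, LF[10]=C('e')+2=3+2=5
L[11]='$': occ=0, LF[11]=C('$')+0=0+0=0
L[12]='o': occ=0, LF[12]=C('o')+0=11+0=11
L[13]='s': occ=1, LF[13]=C('s')+1=13+1=14
L[14]='e': occ=3, LF[14]=C('e')+3=3+3=6
L[15]='e': occ=4, LF[15]=C('e')+4=3+4=7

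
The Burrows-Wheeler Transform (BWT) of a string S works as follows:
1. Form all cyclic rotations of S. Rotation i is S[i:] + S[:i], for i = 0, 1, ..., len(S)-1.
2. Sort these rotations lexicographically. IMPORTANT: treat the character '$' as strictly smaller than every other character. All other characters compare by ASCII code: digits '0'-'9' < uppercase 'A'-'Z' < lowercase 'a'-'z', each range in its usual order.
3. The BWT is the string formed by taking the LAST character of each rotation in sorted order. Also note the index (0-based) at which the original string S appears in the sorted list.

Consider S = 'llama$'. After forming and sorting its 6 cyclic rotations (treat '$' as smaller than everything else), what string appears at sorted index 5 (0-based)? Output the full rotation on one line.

Answer: ma$lla

Derivation:
All 6 rotations (rotation i = S[i:]+S[:i]):
  rot[0] = llama$
  rot[1] = lama$l
  rot[2] = ama$ll
  rot[3] = ma$lla
  rot[4] = a$llam
  rot[5] = $llama
Sorted (with $ < everything):
  sorted[0] = $llama
  sorted[1] = a$llam
  sorted[2] = ama$ll
  sorted[3] = lama$l
  sorted[4] = llama$
  sorted[5] = ma$lla
sorted[5] = ma$lla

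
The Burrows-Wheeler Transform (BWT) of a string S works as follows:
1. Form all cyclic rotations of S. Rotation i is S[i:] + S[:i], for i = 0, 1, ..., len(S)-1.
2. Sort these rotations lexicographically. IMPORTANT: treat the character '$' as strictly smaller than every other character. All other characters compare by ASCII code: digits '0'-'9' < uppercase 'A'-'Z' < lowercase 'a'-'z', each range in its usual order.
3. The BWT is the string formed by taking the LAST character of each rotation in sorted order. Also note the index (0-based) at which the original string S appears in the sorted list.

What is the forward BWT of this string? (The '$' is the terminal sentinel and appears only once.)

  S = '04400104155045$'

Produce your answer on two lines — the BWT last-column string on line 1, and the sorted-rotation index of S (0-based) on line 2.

Answer: 5401$5044000451
4

Derivation:
All 15 rotations (rotation i = S[i:]+S[:i]):
  rot[0] = 04400104155045$
  rot[1] = 4400104155045$0
  rot[2] = 400104155045$04
  rot[3] = 00104155045$044
  rot[4] = 0104155045$0440
  rot[5] = 104155045$04400
  rot[6] = 04155045$044001
  rot[7] = 4155045$0440010
  rot[8] = 155045$04400104
  rot[9] = 55045$044001041
  rot[10] = 5045$0440010415
  rot[11] = 045$04400104155
  rot[12] = 45$044001041550
  rot[13] = 5$0440010415504
  rot[14] = $04400104155045
Sorted (with $ < everything):
  sorted[0] = $04400104155045  (last char: '5')
  sorted[1] = 00104155045$044  (last char: '4')
  sorted[2] = 0104155045$0440  (last char: '0')
  sorted[3] = 04155045$044001  (last char: '1')
  sorted[4] = 04400104155045$  (last char: '$')
  sorted[5] = 045$04400104155  (last char: '5')
  sorted[6] = 104155045$04400  (last char: '0')
  sorted[7] = 155045$04400104  (last char: '4')
  sorted[8] = 400104155045$04  (last char: '4')
  sorted[9] = 4155045$0440010  (last char: '0')
  sorted[10] = 4400104155045$0  (last char: '0')
  sorted[11] = 45$044001041550  (last char: '0')
  sorted[12] = 5$0440010415504  (last char: '4')
  sorted[13] = 5045$0440010415  (last char: '5')
  sorted[14] = 55045$044001041  (last char: '1')
Last column: 5401$5044000451
Original string S is at sorted index 4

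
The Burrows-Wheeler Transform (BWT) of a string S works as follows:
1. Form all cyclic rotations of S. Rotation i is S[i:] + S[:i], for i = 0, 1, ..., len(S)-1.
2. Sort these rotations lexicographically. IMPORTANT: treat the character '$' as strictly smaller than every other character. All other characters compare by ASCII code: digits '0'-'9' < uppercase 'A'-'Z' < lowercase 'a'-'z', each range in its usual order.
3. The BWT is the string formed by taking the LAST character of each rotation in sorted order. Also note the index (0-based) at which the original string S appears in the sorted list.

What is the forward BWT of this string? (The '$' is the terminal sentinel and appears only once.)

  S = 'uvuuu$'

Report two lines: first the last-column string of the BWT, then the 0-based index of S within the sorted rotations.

All 6 rotations (rotation i = S[i:]+S[:i]):
  rot[0] = uvuuu$
  rot[1] = vuuu$u
  rot[2] = uuu$uv
  rot[3] = uu$uvu
  rot[4] = u$uvuu
  rot[5] = $uvuuu
Sorted (with $ < everything):
  sorted[0] = $uvuuu  (last char: 'u')
  sorted[1] = u$uvuu  (last char: 'u')
  sorted[2] = uu$uvu  (last char: 'u')
  sorted[3] = uuu$uv  (last char: 'v')
  sorted[4] = uvuuu$  (last char: '$')
  sorted[5] = vuuu$u  (last char: 'u')
Last column: uuuv$u
Original string S is at sorted index 4

Answer: uuuv$u
4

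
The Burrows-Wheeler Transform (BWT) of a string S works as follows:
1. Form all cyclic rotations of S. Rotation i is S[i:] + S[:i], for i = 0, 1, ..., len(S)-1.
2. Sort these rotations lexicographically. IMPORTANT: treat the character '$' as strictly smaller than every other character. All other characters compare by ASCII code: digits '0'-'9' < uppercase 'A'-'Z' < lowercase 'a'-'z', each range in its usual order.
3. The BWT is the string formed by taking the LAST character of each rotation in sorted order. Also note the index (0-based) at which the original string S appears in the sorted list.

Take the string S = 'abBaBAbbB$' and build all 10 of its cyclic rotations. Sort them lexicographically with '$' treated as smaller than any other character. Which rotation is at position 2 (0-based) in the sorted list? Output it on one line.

Answer: B$abBaBAbb

Derivation:
All 10 rotations (rotation i = S[i:]+S[:i]):
  rot[0] = abBaBAbbB$
  rot[1] = bBaBAbbB$a
  rot[2] = BaBAbbB$ab
  rot[3] = aBAbbB$abB
  rot[4] = BAbbB$abBa
  rot[5] = AbbB$abBaB
  rot[6] = bbB$abBaBA
  rot[7] = bB$abBaBAb
  rot[8] = B$abBaBAbb
  rot[9] = $abBaBAbbB
Sorted (with $ < everything):
  sorted[0] = $abBaBAbbB
  sorted[1] = AbbB$abBaB
  sorted[2] = B$abBaBAbb
  sorted[3] = BAbbB$abBa
  sorted[4] = BaBAbbB$ab
  sorted[5] = aBAbbB$abB
  sorted[6] = abBaBAbbB$
  sorted[7] = bB$abBaBAb
  sorted[8] = bBaBAbbB$a
  sorted[9] = bbB$abBaBA
sorted[2] = B$abBaBAbb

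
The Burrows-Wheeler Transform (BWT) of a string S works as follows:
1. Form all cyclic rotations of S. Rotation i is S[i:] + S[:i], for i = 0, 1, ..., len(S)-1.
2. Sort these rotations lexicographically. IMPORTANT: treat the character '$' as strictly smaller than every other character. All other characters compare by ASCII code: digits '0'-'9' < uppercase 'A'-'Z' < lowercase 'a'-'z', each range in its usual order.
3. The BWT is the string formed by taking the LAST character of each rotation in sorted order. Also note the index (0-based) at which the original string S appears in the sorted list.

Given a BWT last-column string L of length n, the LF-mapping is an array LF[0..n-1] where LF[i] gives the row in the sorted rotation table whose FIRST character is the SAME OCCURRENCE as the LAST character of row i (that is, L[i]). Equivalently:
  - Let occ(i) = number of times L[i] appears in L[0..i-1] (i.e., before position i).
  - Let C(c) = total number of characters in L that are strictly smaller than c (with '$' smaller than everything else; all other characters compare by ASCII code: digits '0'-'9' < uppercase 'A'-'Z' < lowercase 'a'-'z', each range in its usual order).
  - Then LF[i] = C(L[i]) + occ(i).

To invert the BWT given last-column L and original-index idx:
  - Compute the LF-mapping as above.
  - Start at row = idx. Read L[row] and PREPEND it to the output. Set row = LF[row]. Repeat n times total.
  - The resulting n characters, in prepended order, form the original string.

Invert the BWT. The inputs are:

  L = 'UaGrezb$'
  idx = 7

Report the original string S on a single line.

LF mapping: 2 3 1 6 5 7 4 0
Walk LF starting at row 7, prepending L[row]:
  step 1: row=7, L[7]='$', prepend. Next row=LF[7]=0
  step 2: row=0, L[0]='U', prepend. Next row=LF[0]=2
  step 3: row=2, L[2]='G', prepend. Next row=LF[2]=1
  step 4: row=1, L[1]='a', prepend. Next row=LF[1]=3
  step 5: row=3, L[3]='r', prepend. Next row=LF[3]=6
  step 6: row=6, L[6]='b', prepend. Next row=LF[6]=4
  step 7: row=4, L[4]='e', prepend. Next row=LF[4]=5
  step 8: row=5, L[5]='z', prepend. Next row=LF[5]=7
Reversed output: zebraGU$

Answer: zebraGU$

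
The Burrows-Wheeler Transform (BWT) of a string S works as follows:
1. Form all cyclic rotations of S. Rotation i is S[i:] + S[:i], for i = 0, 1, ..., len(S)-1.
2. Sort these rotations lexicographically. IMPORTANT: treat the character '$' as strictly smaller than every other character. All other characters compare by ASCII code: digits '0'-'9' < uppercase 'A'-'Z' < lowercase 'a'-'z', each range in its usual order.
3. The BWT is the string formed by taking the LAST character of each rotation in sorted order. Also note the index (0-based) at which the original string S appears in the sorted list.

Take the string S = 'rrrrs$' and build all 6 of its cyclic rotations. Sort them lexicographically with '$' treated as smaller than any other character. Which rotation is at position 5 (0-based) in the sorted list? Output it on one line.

Answer: s$rrrr

Derivation:
All 6 rotations (rotation i = S[i:]+S[:i]):
  rot[0] = rrrrs$
  rot[1] = rrrs$r
  rot[2] = rrs$rr
  rot[3] = rs$rrr
  rot[4] = s$rrrr
  rot[5] = $rrrrs
Sorted (with $ < everything):
  sorted[0] = $rrrrs
  sorted[1] = rrrrs$
  sorted[2] = rrrs$r
  sorted[3] = rrs$rr
  sorted[4] = rs$rrr
  sorted[5] = s$rrrr
sorted[5] = s$rrrr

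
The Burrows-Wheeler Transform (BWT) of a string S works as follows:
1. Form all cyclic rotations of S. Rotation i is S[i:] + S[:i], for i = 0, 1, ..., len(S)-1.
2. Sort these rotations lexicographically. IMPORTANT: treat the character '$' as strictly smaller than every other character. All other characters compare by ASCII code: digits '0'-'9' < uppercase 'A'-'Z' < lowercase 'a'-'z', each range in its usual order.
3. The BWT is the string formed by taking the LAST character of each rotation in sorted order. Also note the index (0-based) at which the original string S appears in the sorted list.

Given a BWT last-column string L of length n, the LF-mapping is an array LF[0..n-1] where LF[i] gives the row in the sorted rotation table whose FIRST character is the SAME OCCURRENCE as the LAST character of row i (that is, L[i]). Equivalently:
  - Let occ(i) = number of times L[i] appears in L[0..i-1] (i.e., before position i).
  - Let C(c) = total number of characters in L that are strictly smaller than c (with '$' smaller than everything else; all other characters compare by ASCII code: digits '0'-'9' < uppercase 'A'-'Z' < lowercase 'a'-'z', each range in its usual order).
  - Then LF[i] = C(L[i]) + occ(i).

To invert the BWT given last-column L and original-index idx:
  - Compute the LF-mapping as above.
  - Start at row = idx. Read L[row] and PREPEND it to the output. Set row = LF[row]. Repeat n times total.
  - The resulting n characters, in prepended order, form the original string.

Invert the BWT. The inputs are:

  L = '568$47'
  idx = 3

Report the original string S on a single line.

Answer: 64785$

Derivation:
LF mapping: 2 3 5 0 1 4
Walk LF starting at row 3, prepending L[row]:
  step 1: row=3, L[3]='$', prepend. Next row=LF[3]=0
  step 2: row=0, L[0]='5', prepend. Next row=LF[0]=2
  step 3: row=2, L[2]='8', prepend. Next row=LF[2]=5
  step 4: row=5, L[5]='7', prepend. Next row=LF[5]=4
  step 5: row=4, L[4]='4', prepend. Next row=LF[4]=1
  step 6: row=1, L[1]='6', prepend. Next row=LF[1]=3
Reversed output: 64785$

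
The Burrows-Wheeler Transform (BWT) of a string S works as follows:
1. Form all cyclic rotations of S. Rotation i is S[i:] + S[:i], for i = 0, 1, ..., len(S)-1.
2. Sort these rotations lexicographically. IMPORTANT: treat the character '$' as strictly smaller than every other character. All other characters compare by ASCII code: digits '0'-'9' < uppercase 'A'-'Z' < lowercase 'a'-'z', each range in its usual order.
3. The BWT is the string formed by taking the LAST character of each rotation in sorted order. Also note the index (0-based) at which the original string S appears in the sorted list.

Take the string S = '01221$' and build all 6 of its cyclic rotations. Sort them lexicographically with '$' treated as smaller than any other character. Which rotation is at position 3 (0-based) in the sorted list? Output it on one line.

All 6 rotations (rotation i = S[i:]+S[:i]):
  rot[0] = 01221$
  rot[1] = 1221$0
  rot[2] = 221$01
  rot[3] = 21$012
  rot[4] = 1$0122
  rot[5] = $01221
Sorted (with $ < everything):
  sorted[0] = $01221
  sorted[1] = 01221$
  sorted[2] = 1$0122
  sorted[3] = 1221$0
  sorted[4] = 21$012
  sorted[5] = 221$01
sorted[3] = 1221$0

Answer: 1221$0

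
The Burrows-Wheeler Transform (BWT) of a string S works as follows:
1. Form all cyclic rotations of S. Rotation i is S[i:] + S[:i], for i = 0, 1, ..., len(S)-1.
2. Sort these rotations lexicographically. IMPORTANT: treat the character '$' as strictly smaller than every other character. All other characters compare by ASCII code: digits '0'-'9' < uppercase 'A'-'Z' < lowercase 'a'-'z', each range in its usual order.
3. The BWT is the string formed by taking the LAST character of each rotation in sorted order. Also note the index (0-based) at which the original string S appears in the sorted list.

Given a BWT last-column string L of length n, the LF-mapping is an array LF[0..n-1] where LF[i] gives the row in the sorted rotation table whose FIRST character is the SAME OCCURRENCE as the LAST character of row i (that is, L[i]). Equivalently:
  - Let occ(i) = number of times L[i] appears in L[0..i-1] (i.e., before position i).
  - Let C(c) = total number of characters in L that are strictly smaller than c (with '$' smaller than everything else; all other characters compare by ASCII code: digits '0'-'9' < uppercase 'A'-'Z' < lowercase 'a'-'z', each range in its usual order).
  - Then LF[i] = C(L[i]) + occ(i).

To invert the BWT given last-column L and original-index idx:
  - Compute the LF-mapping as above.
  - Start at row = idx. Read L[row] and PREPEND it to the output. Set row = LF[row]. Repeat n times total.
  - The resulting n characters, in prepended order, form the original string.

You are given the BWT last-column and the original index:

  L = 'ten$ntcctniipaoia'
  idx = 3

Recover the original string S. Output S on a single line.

LF mapping: 14 5 9 0 10 15 3 4 16 11 6 7 13 1 12 8 2
Walk LF starting at row 3, prepending L[row]:
  step 1: row=3, L[3]='$', prepend. Next row=LF[3]=0
  step 2: row=0, L[0]='t', prepend. Next row=LF[0]=14
  step 3: row=14, L[14]='o', prepend. Next row=LF[14]=12
  step 4: row=12, L[12]='p', prepend. Next row=LF[12]=13
  step 5: row=13, L[13]='a', prepend. Next row=LF[13]=1
  step 6: row=1, L[1]='e', prepend. Next row=LF[1]=5
  step 7: row=5, L[5]='t', prepend. Next row=LF[5]=15
  step 8: row=15, L[15]='i', prepend. Next row=LF[15]=8
  step 9: row=8, L[8]='t', prepend. Next row=LF[8]=16
  step 10: row=16, L[16]='a', prepend. Next row=LF[16]=2
  step 11: row=2, L[2]='n', prepend. Next row=LF[2]=9
  step 12: row=9, L[9]='n', prepend. Next row=LF[9]=11
  step 13: row=11, L[11]='i', prepend. Next row=LF[11]=7
  step 14: row=7, L[7]='c', prepend. Next row=LF[7]=4
  step 15: row=4, L[4]='n', prepend. Next row=LF[4]=10
  step 16: row=10, L[10]='i', prepend. Next row=LF[10]=6
  step 17: row=6, L[6]='c', prepend. Next row=LF[6]=3
Reversed output: cincinnatiteapot$

Answer: cincinnatiteapot$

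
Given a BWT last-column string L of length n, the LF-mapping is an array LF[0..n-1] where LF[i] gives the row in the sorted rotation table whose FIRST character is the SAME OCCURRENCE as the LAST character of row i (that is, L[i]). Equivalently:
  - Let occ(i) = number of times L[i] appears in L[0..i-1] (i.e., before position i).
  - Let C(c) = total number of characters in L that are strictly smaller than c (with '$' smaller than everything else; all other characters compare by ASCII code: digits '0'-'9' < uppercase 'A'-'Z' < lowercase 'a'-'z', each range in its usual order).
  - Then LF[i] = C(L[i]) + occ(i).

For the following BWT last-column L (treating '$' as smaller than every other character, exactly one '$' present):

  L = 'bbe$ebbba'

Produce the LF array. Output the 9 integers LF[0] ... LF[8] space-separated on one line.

Char counts: '$':1, 'a':1, 'b':5, 'e':2
C (first-col start): C('$')=0, C('a')=1, C('b')=2, C('e')=7
L[0]='b': occ=0, LF[0]=C('b')+0=2+0=2
L[1]='b': occ=1, LF[1]=C('b')+1=2+1=3
L[2]='e': occ=0, LF[2]=C('e')+0=7+0=7
L[3]='$': occ=0, LF[3]=C('$')+0=0+0=0
L[4]='e': occ=1, LF[4]=C('e')+1=7+1=8
L[5]='b': occ=2, LF[5]=C('b')+2=2+2=4
L[6]='b': occ=3, LF[6]=C('b')+3=2+3=5
L[7]='b': occ=4, LF[7]=C('b')+4=2+4=6
L[8]='a': occ=0, LF[8]=C('a')+0=1+0=1

Answer: 2 3 7 0 8 4 5 6 1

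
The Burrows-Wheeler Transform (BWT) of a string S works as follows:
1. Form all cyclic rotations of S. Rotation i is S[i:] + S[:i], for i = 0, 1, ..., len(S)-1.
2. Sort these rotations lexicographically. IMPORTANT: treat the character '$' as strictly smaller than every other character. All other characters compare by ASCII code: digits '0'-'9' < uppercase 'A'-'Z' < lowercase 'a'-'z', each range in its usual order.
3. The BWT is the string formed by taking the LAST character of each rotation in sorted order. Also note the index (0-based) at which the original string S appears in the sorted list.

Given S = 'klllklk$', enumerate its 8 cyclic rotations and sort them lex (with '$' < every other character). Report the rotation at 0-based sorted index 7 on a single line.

Answer: lllklk$k

Derivation:
All 8 rotations (rotation i = S[i:]+S[:i]):
  rot[0] = klllklk$
  rot[1] = lllklk$k
  rot[2] = llklk$kl
  rot[3] = lklk$kll
  rot[4] = klk$klll
  rot[5] = lk$klllk
  rot[6] = k$klllkl
  rot[7] = $klllklk
Sorted (with $ < everything):
  sorted[0] = $klllklk
  sorted[1] = k$klllkl
  sorted[2] = klk$klll
  sorted[3] = klllklk$
  sorted[4] = lk$klllk
  sorted[5] = lklk$kll
  sorted[6] = llklk$kl
  sorted[7] = lllklk$k
sorted[7] = lllklk$k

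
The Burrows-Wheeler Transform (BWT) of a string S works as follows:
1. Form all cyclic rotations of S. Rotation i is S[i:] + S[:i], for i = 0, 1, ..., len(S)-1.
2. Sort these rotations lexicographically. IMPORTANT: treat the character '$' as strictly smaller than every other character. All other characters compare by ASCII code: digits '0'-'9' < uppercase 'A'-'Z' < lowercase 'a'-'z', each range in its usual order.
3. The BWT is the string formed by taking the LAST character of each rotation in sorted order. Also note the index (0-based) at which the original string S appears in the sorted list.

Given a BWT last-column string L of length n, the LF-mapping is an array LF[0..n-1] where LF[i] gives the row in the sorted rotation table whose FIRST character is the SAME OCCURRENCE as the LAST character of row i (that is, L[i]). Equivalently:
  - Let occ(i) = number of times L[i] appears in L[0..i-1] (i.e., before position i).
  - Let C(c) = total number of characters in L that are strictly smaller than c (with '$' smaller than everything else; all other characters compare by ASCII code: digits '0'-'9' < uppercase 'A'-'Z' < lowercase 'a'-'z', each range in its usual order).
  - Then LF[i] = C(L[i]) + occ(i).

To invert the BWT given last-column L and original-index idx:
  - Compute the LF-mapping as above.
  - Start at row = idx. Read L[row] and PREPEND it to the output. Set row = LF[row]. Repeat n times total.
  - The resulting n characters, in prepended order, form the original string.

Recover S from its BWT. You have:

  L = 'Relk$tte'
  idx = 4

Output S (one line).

Answer: kettleR$

Derivation:
LF mapping: 1 2 5 4 0 6 7 3
Walk LF starting at row 4, prepending L[row]:
  step 1: row=4, L[4]='$', prepend. Next row=LF[4]=0
  step 2: row=0, L[0]='R', prepend. Next row=LF[0]=1
  step 3: row=1, L[1]='e', prepend. Next row=LF[1]=2
  step 4: row=2, L[2]='l', prepend. Next row=LF[2]=5
  step 5: row=5, L[5]='t', prepend. Next row=LF[5]=6
  step 6: row=6, L[6]='t', prepend. Next row=LF[6]=7
  step 7: row=7, L[7]='e', prepend. Next row=LF[7]=3
  step 8: row=3, L[3]='k', prepend. Next row=LF[3]=4
Reversed output: kettleR$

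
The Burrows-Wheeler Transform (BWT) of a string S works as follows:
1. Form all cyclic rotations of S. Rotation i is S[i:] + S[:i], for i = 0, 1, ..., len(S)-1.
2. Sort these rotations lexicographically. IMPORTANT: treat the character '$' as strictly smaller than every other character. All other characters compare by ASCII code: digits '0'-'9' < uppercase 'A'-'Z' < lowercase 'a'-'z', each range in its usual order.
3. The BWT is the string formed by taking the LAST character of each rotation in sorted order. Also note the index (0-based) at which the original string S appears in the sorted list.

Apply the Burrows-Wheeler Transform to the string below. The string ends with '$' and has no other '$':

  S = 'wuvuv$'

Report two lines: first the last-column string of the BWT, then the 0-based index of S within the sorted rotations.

All 6 rotations (rotation i = S[i:]+S[:i]):
  rot[0] = wuvuv$
  rot[1] = uvuv$w
  rot[2] = vuv$wu
  rot[3] = uv$wuv
  rot[4] = v$wuvu
  rot[5] = $wuvuv
Sorted (with $ < everything):
  sorted[0] = $wuvuv  (last char: 'v')
  sorted[1] = uv$wuv  (last char: 'v')
  sorted[2] = uvuv$w  (last char: 'w')
  sorted[3] = v$wuvu  (last char: 'u')
  sorted[4] = vuv$wu  (last char: 'u')
  sorted[5] = wuvuv$  (last char: '$')
Last column: vvwuu$
Original string S is at sorted index 5

Answer: vvwuu$
5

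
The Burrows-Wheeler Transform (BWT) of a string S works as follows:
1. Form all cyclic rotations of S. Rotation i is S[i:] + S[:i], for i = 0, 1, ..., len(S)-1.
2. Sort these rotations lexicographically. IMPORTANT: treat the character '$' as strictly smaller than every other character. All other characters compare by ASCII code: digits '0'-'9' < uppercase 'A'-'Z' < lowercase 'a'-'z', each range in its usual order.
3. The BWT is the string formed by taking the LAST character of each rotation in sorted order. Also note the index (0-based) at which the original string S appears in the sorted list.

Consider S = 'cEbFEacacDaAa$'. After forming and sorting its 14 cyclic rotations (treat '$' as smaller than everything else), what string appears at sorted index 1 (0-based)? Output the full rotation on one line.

Answer: Aa$cEbFEacacDa

Derivation:
All 14 rotations (rotation i = S[i:]+S[:i]):
  rot[0] = cEbFEacacDaAa$
  rot[1] = EbFEacacDaAa$c
  rot[2] = bFEacacDaAa$cE
  rot[3] = FEacacDaAa$cEb
  rot[4] = EacacDaAa$cEbF
  rot[5] = acacDaAa$cEbFE
  rot[6] = cacDaAa$cEbFEa
  rot[7] = acDaAa$cEbFEac
  rot[8] = cDaAa$cEbFEaca
  rot[9] = DaAa$cEbFEacac
  rot[10] = aAa$cEbFEacacD
  rot[11] = Aa$cEbFEacacDa
  rot[12] = a$cEbFEacacDaA
  rot[13] = $cEbFEacacDaAa
Sorted (with $ < everything):
  sorted[0] = $cEbFEacacDaAa
  sorted[1] = Aa$cEbFEacacDa
  sorted[2] = DaAa$cEbFEacac
  sorted[3] = EacacDaAa$cEbF
  sorted[4] = EbFEacacDaAa$c
  sorted[5] = FEacacDaAa$cEb
  sorted[6] = a$cEbFEacacDaA
  sorted[7] = aAa$cEbFEacacD
  sorted[8] = acDaAa$cEbFEac
  sorted[9] = acacDaAa$cEbFE
  sorted[10] = bFEacacDaAa$cE
  sorted[11] = cDaAa$cEbFEaca
  sorted[12] = cEbFEacacDaAa$
  sorted[13] = cacDaAa$cEbFEa
sorted[1] = Aa$cEbFEacacDa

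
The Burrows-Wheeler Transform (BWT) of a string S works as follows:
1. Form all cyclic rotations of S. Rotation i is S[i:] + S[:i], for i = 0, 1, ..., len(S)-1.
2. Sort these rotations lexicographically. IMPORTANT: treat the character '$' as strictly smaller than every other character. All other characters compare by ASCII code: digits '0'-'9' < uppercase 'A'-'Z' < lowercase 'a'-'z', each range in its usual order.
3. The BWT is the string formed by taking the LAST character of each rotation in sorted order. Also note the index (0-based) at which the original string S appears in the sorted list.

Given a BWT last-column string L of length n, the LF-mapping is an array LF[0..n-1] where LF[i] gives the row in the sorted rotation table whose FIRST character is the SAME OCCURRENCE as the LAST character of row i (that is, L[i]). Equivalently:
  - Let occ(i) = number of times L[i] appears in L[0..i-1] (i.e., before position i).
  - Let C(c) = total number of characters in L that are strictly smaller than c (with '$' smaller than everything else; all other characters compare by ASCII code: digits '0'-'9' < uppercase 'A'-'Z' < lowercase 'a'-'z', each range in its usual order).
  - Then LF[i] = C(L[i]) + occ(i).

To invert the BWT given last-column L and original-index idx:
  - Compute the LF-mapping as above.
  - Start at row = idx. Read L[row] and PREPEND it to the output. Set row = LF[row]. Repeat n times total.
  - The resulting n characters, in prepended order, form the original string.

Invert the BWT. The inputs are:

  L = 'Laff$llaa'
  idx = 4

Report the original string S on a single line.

Answer: alfalfaL$

Derivation:
LF mapping: 1 2 5 6 0 7 8 3 4
Walk LF starting at row 4, prepending L[row]:
  step 1: row=4, L[4]='$', prepend. Next row=LF[4]=0
  step 2: row=0, L[0]='L', prepend. Next row=LF[0]=1
  step 3: row=1, L[1]='a', prepend. Next row=LF[1]=2
  step 4: row=2, L[2]='f', prepend. Next row=LF[2]=5
  step 5: row=5, L[5]='l', prepend. Next row=LF[5]=7
  step 6: row=7, L[7]='a', prepend. Next row=LF[7]=3
  step 7: row=3, L[3]='f', prepend. Next row=LF[3]=6
  step 8: row=6, L[6]='l', prepend. Next row=LF[6]=8
  step 9: row=8, L[8]='a', prepend. Next row=LF[8]=4
Reversed output: alfalfaL$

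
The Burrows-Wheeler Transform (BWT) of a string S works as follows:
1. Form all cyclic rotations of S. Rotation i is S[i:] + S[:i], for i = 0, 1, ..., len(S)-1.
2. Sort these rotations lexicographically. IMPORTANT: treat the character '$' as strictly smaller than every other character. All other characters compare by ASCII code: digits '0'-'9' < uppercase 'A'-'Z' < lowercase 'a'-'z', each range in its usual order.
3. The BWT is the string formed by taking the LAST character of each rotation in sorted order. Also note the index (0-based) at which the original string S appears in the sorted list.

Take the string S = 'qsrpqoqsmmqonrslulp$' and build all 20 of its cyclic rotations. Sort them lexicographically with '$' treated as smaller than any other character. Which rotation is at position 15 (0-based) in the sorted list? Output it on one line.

All 20 rotations (rotation i = S[i:]+S[:i]):
  rot[0] = qsrpqoqsmmqonrslulp$
  rot[1] = srpqoqsmmqonrslulp$q
  rot[2] = rpqoqsmmqonrslulp$qs
  rot[3] = pqoqsmmqonrslulp$qsr
  rot[4] = qoqsmmqonrslulp$qsrp
  rot[5] = oqsmmqonrslulp$qsrpq
  rot[6] = qsmmqonrslulp$qsrpqo
  rot[7] = smmqonrslulp$qsrpqoq
  rot[8] = mmqonrslulp$qsrpqoqs
  rot[9] = mqonrslulp$qsrpqoqsm
  rot[10] = qonrslulp$qsrpqoqsmm
  rot[11] = onrslulp$qsrpqoqsmmq
  rot[12] = nrslulp$qsrpqoqsmmqo
  rot[13] = rslulp$qsrpqoqsmmqon
  rot[14] = slulp$qsrpqoqsmmqonr
  rot[15] = lulp$qsrpqoqsmmqonrs
  rot[16] = ulp$qsrpqoqsmmqonrsl
  rot[17] = lp$qsrpqoqsmmqonrslu
  rot[18] = p$qsrpqoqsmmqonrslul
  rot[19] = $qsrpqoqsmmqonrslulp
Sorted (with $ < everything):
  sorted[0] = $qsrpqoqsmmqonrslulp
  sorted[1] = lp$qsrpqoqsmmqonrslu
  sorted[2] = lulp$qsrpqoqsmmqonrs
  sorted[3] = mmqonrslulp$qsrpqoqs
  sorted[4] = mqonrslulp$qsrpqoqsm
  sorted[5] = nrslulp$qsrpqoqsmmqo
  sorted[6] = onrslulp$qsrpqoqsmmq
  sorted[7] = oqsmmqonrslulp$qsrpq
  sorted[8] = p$qsrpqoqsmmqonrslul
  sorted[9] = pqoqsmmqonrslulp$qsr
  sorted[10] = qonrslulp$qsrpqoqsmm
  sorted[11] = qoqsmmqonrslulp$qsrp
  sorted[12] = qsmmqonrslulp$qsrpqo
  sorted[13] = qsrpqoqsmmqonrslulp$
  sorted[14] = rpqoqsmmqonrslulp$qs
  sorted[15] = rslulp$qsrpqoqsmmqon
  sorted[16] = slulp$qsrpqoqsmmqonr
  sorted[17] = smmqonrslulp$qsrpqoq
  sorted[18] = srpqoqsmmqonrslulp$q
  sorted[19] = ulp$qsrpqoqsmmqonrsl
sorted[15] = rslulp$qsrpqoqsmmqon

Answer: rslulp$qsrpqoqsmmqon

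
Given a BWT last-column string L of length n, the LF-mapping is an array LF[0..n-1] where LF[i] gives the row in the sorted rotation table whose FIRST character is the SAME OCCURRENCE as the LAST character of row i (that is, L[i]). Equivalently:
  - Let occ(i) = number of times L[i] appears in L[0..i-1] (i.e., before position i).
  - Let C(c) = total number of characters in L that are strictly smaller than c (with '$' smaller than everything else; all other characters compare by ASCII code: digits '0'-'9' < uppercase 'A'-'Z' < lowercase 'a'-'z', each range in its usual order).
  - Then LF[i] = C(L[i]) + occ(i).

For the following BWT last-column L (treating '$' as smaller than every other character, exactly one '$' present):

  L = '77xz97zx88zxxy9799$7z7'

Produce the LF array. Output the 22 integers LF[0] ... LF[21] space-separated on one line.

Char counts: '$':1, '7':6, '8':2, '9':4, 'x':4, 'y':1, 'z':4
C (first-col start): C('$')=0, C('7')=1, C('8')=7, C('9')=9, C('x')=13, C('y')=17, C('z')=18
L[0]='7': occ=0, LF[0]=C('7')+0=1+0=1
L[1]='7': occ=1, LF[1]=C('7')+1=1+1=2
L[2]='x': occ=0, LF[2]=C('x')+0=13+0=13
L[3]='z': occ=0, LF[3]=C('z')+0=18+0=18
L[4]='9': occ=0, LF[4]=C('9')+0=9+0=9
L[5]='7': occ=2, LF[5]=C('7')+2=1+2=3
L[6]='z': occ=1, LF[6]=C('z')+1=18+1=19
L[7]='x': occ=1, LF[7]=C('x')+1=13+1=14
L[8]='8': occ=0, LF[8]=C('8')+0=7+0=7
L[9]='8': occ=1, LF[9]=C('8')+1=7+1=8
L[10]='z': occ=2, LF[10]=C('z')+2=18+2=20
L[11]='x': occ=2, LF[11]=C('x')+2=13+2=15
L[12]='x': occ=3, LF[12]=C('x')+3=13+3=16
L[13]='y': occ=0, LF[13]=C('y')+0=17+0=17
L[14]='9': occ=1, LF[14]=C('9')+1=9+1=10
L[15]='7': occ=3, LF[15]=C('7')+3=1+3=4
L[16]='9': occ=2, LF[16]=C('9')+2=9+2=11
L[17]='9': occ=3, LF[17]=C('9')+3=9+3=12
L[18]='$': occ=0, LF[18]=C('$')+0=0+0=0
L[19]='7': occ=4, LF[19]=C('7')+4=1+4=5
L[20]='z': occ=3, LF[20]=C('z')+3=18+3=21
L[21]='7': occ=5, LF[21]=C('7')+5=1+5=6

Answer: 1 2 13 18 9 3 19 14 7 8 20 15 16 17 10 4 11 12 0 5 21 6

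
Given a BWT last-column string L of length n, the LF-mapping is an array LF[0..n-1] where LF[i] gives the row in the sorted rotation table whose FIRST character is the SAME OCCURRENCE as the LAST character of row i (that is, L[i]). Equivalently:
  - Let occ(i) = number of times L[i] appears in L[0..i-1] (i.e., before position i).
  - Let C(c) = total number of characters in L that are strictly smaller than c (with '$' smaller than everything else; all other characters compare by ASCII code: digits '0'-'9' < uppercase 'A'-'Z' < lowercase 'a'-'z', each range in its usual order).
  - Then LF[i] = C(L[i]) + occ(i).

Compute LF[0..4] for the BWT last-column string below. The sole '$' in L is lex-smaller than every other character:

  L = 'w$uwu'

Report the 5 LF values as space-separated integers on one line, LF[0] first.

Char counts: '$':1, 'u':2, 'w':2
C (first-col start): C('$')=0, C('u')=1, C('w')=3
L[0]='w': occ=0, LF[0]=C('w')+0=3+0=3
L[1]='$': occ=0, LF[1]=C('$')+0=0+0=0
L[2]='u': occ=0, LF[2]=C('u')+0=1+0=1
L[3]='w': occ=1, LF[3]=C('w')+1=3+1=4
L[4]='u': occ=1, LF[4]=C('u')+1=1+1=2

Answer: 3 0 1 4 2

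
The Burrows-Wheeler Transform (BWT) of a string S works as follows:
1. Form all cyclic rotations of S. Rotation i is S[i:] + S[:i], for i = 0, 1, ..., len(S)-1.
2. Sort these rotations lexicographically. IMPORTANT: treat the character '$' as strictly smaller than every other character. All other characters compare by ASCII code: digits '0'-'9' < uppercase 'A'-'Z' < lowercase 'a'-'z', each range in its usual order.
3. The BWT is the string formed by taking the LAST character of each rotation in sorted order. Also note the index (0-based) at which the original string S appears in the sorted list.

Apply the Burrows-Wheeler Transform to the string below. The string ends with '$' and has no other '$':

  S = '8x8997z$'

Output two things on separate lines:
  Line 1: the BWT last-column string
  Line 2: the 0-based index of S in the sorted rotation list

All 8 rotations (rotation i = S[i:]+S[:i]):
  rot[0] = 8x8997z$
  rot[1] = x8997z$8
  rot[2] = 8997z$8x
  rot[3] = 997z$8x8
  rot[4] = 97z$8x89
  rot[5] = 7z$8x899
  rot[6] = z$8x8997
  rot[7] = $8x8997z
Sorted (with $ < everything):
  sorted[0] = $8x8997z  (last char: 'z')
  sorted[1] = 7z$8x899  (last char: '9')
  sorted[2] = 8997z$8x  (last char: 'x')
  sorted[3] = 8x8997z$  (last char: '$')
  sorted[4] = 97z$8x89  (last char: '9')
  sorted[5] = 997z$8x8  (last char: '8')
  sorted[6] = x8997z$8  (last char: '8')
  sorted[7] = z$8x8997  (last char: '7')
Last column: z9x$9887
Original string S is at sorted index 3

Answer: z9x$9887
3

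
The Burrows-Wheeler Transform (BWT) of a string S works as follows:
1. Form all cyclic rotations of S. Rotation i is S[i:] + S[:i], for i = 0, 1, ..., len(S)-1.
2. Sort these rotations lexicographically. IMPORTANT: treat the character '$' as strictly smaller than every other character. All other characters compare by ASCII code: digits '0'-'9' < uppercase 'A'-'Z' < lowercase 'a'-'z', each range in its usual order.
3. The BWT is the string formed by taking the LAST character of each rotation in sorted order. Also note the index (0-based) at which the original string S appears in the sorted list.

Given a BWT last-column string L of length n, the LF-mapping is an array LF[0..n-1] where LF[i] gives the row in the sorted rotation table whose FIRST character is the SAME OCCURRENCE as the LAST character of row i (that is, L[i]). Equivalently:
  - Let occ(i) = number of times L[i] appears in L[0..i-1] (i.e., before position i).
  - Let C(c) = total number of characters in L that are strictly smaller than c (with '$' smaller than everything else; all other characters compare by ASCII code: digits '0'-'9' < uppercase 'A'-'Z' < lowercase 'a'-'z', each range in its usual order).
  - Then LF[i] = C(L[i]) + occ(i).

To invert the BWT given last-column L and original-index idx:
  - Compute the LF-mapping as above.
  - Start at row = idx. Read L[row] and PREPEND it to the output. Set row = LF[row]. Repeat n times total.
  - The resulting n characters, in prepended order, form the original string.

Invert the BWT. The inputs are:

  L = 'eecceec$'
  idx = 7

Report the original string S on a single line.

LF mapping: 4 5 1 2 6 7 3 0
Walk LF starting at row 7, prepending L[row]:
  step 1: row=7, L[7]='$', prepend. Next row=LF[7]=0
  step 2: row=0, L[0]='e', prepend. Next row=LF[0]=4
  step 3: row=4, L[4]='e', prepend. Next row=LF[4]=6
  step 4: row=6, L[6]='c', prepend. Next row=LF[6]=3
  step 5: row=3, L[3]='c', prepend. Next row=LF[3]=2
  step 6: row=2, L[2]='c', prepend. Next row=LF[2]=1
  step 7: row=1, L[1]='e', prepend. Next row=LF[1]=5
  step 8: row=5, L[5]='e', prepend. Next row=LF[5]=7
Reversed output: eecccee$

Answer: eecccee$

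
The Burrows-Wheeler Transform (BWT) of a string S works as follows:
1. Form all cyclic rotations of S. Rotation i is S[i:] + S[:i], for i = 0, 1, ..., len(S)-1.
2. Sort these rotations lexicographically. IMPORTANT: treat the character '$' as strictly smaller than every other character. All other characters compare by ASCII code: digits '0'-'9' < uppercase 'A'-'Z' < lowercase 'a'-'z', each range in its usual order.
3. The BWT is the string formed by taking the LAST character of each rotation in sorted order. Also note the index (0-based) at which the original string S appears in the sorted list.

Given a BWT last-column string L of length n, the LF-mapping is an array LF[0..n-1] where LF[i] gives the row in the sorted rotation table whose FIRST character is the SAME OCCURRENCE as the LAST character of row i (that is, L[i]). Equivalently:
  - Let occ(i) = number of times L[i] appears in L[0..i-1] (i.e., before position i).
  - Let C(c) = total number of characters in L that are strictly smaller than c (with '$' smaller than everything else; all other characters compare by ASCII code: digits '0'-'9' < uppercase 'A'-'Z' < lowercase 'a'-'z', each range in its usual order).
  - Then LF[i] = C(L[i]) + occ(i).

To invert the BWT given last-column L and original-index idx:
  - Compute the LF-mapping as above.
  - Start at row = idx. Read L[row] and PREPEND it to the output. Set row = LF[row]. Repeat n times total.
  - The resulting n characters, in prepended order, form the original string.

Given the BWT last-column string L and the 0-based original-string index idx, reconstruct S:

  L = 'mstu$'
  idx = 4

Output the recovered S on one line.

LF mapping: 1 2 3 4 0
Walk LF starting at row 4, prepending L[row]:
  step 1: row=4, L[4]='$', prepend. Next row=LF[4]=0
  step 2: row=0, L[0]='m', prepend. Next row=LF[0]=1
  step 3: row=1, L[1]='s', prepend. Next row=LF[1]=2
  step 4: row=2, L[2]='t', prepend. Next row=LF[2]=3
  step 5: row=3, L[3]='u', prepend. Next row=LF[3]=4
Reversed output: utsm$

Answer: utsm$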